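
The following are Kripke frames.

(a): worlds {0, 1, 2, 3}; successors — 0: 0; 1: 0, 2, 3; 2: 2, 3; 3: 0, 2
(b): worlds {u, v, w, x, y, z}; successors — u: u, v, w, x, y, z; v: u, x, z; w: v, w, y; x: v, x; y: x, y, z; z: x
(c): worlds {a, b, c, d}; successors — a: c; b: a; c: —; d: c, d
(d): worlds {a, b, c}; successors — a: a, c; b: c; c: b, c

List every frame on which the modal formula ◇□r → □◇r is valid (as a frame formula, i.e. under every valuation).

Frame correspondent (Sahlqvist): ∀x ∀y ∀z (Rxy ∧ Rxz → ∃w (Ryw ∧ Rzw)) — i.e. convergence.
(a): fails — R10 and R12 but 0 and 2 have no common successor.
(b): fails — Ruv and Ruw but v and w have no common successor.
(c): fails — Rac and Rac but c and c have no common successor.
(d): satisfies the condition.

(d)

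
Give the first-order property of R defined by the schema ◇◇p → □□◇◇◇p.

∀x ∀y ∀z ((xR²y ∧ xR²z) → ∃w (y = w ∧ zR³w))

This is a Sahlqvist (Geach-type) schema ◇^2□^0p → □^2◇^3p.
First-order correspondent: ∀x ∀y ∀z ((xR²y ∧ xR²z) → ∃w (y = w ∧ zR³w)).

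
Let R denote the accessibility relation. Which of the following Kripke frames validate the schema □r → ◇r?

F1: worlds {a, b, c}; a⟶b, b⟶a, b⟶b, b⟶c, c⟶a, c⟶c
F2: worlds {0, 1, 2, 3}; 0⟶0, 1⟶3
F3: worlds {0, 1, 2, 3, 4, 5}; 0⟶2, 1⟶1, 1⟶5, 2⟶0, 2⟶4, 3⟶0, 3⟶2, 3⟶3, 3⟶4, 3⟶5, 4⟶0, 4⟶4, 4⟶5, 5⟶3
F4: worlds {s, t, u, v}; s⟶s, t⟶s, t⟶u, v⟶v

F1, F3

The schema corresponds to seriality: ∀x ∃y Rxy.
F1: ✓.
F2: fails — world 2 has no successor.
F3: ✓.
F4: fails — world u has no successor.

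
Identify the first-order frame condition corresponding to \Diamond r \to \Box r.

This schema is the CD axiom.
Its frame correspondent is partial functionality — \forall x \forall y \forall z (Rxy \wedge Rxz \to y = z).

Partial functionality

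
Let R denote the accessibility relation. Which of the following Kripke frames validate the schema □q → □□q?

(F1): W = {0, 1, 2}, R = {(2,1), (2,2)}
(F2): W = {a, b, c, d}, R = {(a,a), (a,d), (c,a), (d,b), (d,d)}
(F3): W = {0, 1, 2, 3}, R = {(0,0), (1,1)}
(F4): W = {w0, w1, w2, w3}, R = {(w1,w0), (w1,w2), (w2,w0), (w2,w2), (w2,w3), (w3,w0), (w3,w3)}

(F1), (F3)

This is the axiom for transitivity; its first-order frame correspondent is ∀x ∀y ∀z (Rxy ∧ Ryz → Rxz).
(F1): ✓.
(F2): fails — Rca and Rad but not Rcd.
(F3): ✓.
(F4): fails — Rw1w2 and Rw2w3 but not Rw1w3.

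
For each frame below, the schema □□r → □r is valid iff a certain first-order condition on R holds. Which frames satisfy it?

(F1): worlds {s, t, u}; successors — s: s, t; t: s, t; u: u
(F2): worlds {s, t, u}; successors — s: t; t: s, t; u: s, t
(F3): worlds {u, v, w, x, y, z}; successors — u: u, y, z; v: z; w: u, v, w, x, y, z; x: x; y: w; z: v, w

This is the axiom for density; its first-order frame correspondent is ∀x ∀y (Rxy → ∃z (Rxz ∧ Rzy)).
(F1): ✓.
(F2): ✓.
(F3): fails — Rvz but no t with Rvt and Rtz.
Valid on: (F1), (F2).

(F1), (F2)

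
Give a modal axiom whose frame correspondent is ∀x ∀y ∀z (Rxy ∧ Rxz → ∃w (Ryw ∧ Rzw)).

◇□p → □◇p

A defining formula is ◇□p → □◇p (the .2 axiom).
Suppose ◇□p→□◇p is valid. Take Rxy, Rxz and set V(p)={w : Ryw}. Then □p at y so ◇□p at x, so □◇p at x, so ◇p at z, giving w with Rzw and Ryw.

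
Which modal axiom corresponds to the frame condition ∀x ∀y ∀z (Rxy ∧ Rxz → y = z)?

The condition is partial functionality. The CD schema ◇r → □r defines it.
Suppose ◇r→□r is valid. Take Rxy, Rxz and set V(r)={y}. Then ◇r at x, so □r at x, so r at z, i.e. z=y.

◇r → □r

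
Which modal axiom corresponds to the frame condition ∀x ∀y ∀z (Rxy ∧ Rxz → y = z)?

◇s → □s

The condition is partial functionality. The CD schema ◇s → □s defines it.
Suppose ◇s→□s is valid. Take Rxy, Rxz and set V(s)={y}. Then ◇s at x, so □s at x, so s at z, i.e. z=y.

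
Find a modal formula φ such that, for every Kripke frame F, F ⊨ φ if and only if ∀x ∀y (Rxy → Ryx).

p → □◇p

This is symmetry; the standard corresponding axiom is B: p → □◇p.
Suppose p→□◇p is valid. Take Rxy and set V(p)={x}. Then p at x, so □◇p at x, so ◇p at y, so some z with Ryz has p; z=x, i.e. Ryx.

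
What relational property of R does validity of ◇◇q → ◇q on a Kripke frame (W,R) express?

transitivity: ∀x ∀y ∀z (Rxy ∧ Ryz → Rxz)

This schema is equivalent to the 4 axiom □q → □□q.
It corresponds to transitivity: ∀x ∀y ∀z (Rxy ∧ Ryz → Rxz).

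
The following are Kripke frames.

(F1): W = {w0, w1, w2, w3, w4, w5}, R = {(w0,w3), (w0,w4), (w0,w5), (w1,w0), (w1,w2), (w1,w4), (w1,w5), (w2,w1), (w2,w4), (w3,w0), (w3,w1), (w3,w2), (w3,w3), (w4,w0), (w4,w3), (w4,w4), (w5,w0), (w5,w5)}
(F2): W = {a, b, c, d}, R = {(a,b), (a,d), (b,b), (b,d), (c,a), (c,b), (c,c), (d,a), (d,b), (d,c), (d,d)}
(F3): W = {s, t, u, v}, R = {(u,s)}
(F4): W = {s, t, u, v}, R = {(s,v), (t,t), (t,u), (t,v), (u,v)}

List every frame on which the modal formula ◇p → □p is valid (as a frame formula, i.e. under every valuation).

(F3)

Frame correspondent (Sahlqvist): ∀x ∀y ∀z (Rxy ∧ Rxz → y = z) — i.e. partial functionality.
(F1): fails — w0 sees both w3 and w4.
(F2): fails — a sees both b and d.
(F3): condition met.
(F4): fails — t sees both t and u.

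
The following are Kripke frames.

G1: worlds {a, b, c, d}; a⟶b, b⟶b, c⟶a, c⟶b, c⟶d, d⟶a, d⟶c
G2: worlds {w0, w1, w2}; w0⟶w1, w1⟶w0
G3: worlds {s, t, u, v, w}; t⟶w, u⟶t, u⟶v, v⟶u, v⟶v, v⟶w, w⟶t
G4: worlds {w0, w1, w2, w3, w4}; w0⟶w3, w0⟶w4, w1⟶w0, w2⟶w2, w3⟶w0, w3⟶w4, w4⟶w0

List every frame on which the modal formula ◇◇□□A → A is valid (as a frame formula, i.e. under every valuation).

G2

The schema corresponds to a generalized confluence (Geach) condition: ∀x ∀y (xR²y → ∃w (yR²w ∧ x = w)).
G1: fails — aR²b but no w with bR²w and a=w.
G2: condition met.
G3: fails — uR²w but no w* with wR²w* and u=w*.
G4: fails — w0R²w4 but no w with w4R²w and w0=w.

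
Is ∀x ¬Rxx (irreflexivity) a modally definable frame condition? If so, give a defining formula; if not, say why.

Not definable by any modal formula

Any modally definable frame class is closed under surjective bounded morphisms.
The 4-cycle (worlds a,b,c,d with a→b→c→d→a) is irreflexive, and the map sending every world to a single reflexive point • is a surjective bounded morphism (forth: every edge maps to (•,•); back: every world has a successor). So any modal formula valid on the 4-cycle is also valid on the reflexive point, which is not irreflexive.
So the class is not modally definable.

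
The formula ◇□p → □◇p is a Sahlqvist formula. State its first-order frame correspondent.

Suppose ◇□p→□◇p is valid. Take Rxy, Rxz and set V(p)={w : Ryw}. Then □p at y so ◇□p at x, so □◇p at x, so ◇p at z, giving w with Rzw and Ryw.

convergence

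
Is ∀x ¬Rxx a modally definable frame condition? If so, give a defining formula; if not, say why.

If a class were modally definable it would be closed under surjective bounded morphisms (Goldblatt–Thomason).
The 5-cycle (worlds s,t,u,v,w with s→t→u→v→w→s) is irreflexive, and the map sending every world to a single reflexive point • is a surjective bounded morphism (forth: every edge maps to (•,•); back: every world has a successor). So any modal formula valid on the 5-cycle is also valid on the reflexive point, which is not irreflexive.
Hence irreflexivity is not modally definable.

Not definable by any modal formula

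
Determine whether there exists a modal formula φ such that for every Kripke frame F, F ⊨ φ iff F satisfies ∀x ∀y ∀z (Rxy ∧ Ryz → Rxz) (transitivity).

Yes, by □p → □□p

This is a Sahlqvist condition; the 4 axiom □p → □□p defines it.
Suppose □p→□□p is valid. Take Rxy, Ryz and set V(p)={w : Rxw}. Then □p at x, so □□p at x, so □p at y, so p at z, i.e. Rxz.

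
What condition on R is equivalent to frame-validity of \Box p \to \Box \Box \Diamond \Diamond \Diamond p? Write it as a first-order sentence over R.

This is a Sahlqvist (Geach-type) schema ◇^0□^1p → □^2◇^3p.
Minimal-valuation argument: fix x; take any y with xR^0y and any z with xR^2z. Set V(p) to the set of worlds R-reachable from y in exactly 1 step. Then □^1p holds at y, so the antecedent holds at x; validity forces ◇^3p at z, giving a w with zR^3w and yR^1w.
First-order correspondent: \forall x \forall z (x R^2 z \to \exists w (xRw \wedge z R^3 w)).

\forall x \forall z (x R^2 z \to \exists w (xRw \wedge z R^3 w))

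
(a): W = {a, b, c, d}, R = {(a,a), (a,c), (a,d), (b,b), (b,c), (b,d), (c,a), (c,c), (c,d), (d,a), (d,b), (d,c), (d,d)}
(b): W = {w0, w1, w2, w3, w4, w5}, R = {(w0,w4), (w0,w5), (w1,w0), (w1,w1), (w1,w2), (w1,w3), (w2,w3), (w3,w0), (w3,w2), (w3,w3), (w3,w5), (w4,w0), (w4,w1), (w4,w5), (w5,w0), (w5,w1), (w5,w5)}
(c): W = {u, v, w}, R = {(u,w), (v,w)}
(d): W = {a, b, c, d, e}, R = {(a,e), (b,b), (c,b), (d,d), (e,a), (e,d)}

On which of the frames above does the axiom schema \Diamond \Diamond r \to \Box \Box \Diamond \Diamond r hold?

Frame correspondent (Sahlqvist): \forall x \forall y \forall z ((x R^2 y \wedge x R^2 z) \to \exists w (y = w \wedge z R^2 w)) — i.e. a generalized confluence (Geach) condition.
(a): condition met.
(b): fails — w1R²w1, w1R²w2 but no w with w1=w and w2R²w.
(c): condition met.
(d): fails — aR²a, aR²d but no w with a=w and dR²w.
Valid on: (a), (c).

(a), (c)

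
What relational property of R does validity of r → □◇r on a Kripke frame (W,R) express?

Symmetry

This is the B axiom.
It corresponds to symmetry: ∀x ∀y (Rxy → Ryx).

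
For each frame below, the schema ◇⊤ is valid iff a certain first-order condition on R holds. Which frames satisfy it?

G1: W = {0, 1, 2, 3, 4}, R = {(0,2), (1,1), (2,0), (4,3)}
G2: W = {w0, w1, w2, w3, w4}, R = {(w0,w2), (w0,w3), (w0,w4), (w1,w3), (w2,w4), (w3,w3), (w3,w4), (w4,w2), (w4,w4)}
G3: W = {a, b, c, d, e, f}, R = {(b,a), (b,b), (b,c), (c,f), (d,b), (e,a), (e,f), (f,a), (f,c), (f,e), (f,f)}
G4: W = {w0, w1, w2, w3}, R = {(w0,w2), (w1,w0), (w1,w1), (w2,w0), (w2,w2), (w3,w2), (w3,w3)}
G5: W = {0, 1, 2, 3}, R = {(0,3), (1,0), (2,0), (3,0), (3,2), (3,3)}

G2, G4, G5

Frame correspondent (Sahlqvist): ∀x ∃y Rxy — i.e. seriality.
G1: fails — world 3 has no successor.
G2: condition met.
G3: fails — world a has no successor.
G4: condition met.
G5: condition met.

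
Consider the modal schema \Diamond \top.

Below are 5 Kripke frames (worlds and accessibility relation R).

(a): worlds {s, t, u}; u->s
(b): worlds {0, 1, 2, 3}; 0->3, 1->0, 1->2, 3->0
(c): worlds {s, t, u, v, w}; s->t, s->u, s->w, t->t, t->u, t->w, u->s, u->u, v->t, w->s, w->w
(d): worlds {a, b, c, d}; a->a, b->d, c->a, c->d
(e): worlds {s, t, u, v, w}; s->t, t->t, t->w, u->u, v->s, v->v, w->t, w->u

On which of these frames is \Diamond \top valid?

This is the axiom for seriality; its first-order frame correspondent is \forall x \exists y Rxy.
(a): fails — world s has no successor.
(b): fails — world 2 has no successor.
(c): ✓.
(d): fails — world d has no successor.
(e): ✓.

(c), (e)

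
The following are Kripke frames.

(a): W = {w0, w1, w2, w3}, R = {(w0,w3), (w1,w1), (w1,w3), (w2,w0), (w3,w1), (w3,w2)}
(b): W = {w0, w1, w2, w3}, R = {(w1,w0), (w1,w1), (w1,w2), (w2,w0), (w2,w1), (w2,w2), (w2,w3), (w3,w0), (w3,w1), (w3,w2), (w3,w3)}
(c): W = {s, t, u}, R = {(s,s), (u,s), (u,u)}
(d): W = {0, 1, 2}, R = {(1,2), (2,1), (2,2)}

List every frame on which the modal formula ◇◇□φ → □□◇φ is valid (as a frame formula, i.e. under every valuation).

The schema corresponds to a generalized confluence (Geach) condition: ∀x ∀y ∀z ((xR²y ∧ xR²z) → ∃w (yRw ∧ zRw)).
(a): fails — w0R²w1, w0R²w2 but no w with w1Rw and w2Rw.
(b): fails — w1R²w0, w1R²w0 but no w with w0Rw and w0Rw.
(c): condition met.
(d): condition met.
Valid on: (c), (d).

(c), (d)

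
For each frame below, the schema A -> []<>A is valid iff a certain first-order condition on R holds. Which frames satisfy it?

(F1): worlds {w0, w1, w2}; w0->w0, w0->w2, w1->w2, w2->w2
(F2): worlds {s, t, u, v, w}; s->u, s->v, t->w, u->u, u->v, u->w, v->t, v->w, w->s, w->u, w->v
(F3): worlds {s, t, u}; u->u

This is the axiom for symmetry; its first-order frame correspondent is forall x forall y (Rxy -> Ryx).
(F1): fails — Rw1w2 but not Rw2w1.
(F2): fails — Ruv but not Rvu.
(F3): holds.
Valid on: (F3).

(F3)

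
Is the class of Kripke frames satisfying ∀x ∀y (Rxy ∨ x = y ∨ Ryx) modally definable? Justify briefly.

Modal frame validity is preserved under disjoint unions.
Take 3 disjoint single-world reflexive frames: each is trivially connected, but their disjoint union has 3 worlds with no edge between distinct components, so it is not connected.
Hence connectedness of R is not modally definable.

Not modally definable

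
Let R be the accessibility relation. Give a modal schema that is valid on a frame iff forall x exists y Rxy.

The condition is seriality. The D schema □q → ◇q defines it.

□q → ◇q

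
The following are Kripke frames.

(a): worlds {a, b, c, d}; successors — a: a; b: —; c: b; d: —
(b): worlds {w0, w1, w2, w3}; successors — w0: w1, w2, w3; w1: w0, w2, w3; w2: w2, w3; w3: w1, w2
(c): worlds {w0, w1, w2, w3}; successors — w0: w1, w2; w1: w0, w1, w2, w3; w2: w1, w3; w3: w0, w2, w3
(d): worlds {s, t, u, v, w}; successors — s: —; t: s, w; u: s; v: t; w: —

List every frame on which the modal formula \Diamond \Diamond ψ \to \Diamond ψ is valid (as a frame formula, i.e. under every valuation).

(a)

The schema corresponds to transitivity: \forall x \forall y \forall z (Rxy \wedge Ryz \to Rxz).
(a): holds.
(b): fails — Rw1w0 and Rw0w1 but not Rw1w1.
(c): fails — Rw3w2 and Rw2w1 but not Rw3w1.
(d): fails — Rvt and Rts but not Rvs.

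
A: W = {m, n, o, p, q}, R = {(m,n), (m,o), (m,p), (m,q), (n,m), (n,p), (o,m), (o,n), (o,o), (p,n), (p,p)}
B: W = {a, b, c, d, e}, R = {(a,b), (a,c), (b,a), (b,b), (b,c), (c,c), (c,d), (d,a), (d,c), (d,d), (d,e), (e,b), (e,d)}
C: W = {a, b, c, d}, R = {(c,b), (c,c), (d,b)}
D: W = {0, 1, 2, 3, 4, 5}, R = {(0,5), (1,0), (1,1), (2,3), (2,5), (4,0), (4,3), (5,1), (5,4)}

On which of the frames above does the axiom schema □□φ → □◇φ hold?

Frame correspondent (Sahlqvist): ∀x ∀z (xRz → ∃w (xR²w ∧ zRw)) — i.e. a generalized confluence (Geach) condition.
A: fails — mRq but no w with mR²w and qRw.
B: condition met.
C: fails — cRb but no w with cR²w and bRw.
D: fails — 2R3 but no w with 2R²w and 3Rw.
Valid on: B.

B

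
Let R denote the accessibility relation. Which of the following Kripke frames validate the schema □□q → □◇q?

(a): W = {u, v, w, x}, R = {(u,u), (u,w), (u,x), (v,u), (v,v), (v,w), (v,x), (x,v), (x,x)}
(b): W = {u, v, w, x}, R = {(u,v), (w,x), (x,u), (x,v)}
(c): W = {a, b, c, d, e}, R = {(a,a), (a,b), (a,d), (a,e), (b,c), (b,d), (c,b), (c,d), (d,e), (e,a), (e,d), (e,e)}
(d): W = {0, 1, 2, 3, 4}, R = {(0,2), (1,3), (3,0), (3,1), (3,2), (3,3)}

(c)

Frame correspondent (Sahlqvist): ∀x ∀z (xRz → ∃w (xR²w ∧ zRw)) — i.e. a generalized confluence (Geach) condition.
(a): fails — uRw but no t with uR²t and wRt.
(b): fails — uRv but no t with uR²t and vRt.
(c): condition met.
(d): fails — 0R2 but no w with 0R²w and 2Rw.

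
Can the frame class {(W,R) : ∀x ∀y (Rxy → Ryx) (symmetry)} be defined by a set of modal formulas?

Yes: it is symmetry, defined by the B schema r → □◇r.

Yes — defined by r → □◇r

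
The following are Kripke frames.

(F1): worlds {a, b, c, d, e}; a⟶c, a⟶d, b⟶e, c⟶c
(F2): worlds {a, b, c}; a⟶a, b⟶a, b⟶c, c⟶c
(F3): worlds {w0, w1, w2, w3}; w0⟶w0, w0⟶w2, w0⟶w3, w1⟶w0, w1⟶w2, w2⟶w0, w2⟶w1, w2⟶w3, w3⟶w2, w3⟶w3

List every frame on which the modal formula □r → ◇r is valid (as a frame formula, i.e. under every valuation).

(F2), (F3)

The schema corresponds to seriality: ∀x ∃y Rxy.
(F1): fails — world d has no successor.
(F2): holds.
(F3): holds.
Valid on: (F2), (F3).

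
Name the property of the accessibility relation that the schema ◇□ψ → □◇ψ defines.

Convergence

Suppose ◇□ψ→□◇ψ is valid. Take Rxy, Rxz and set V(ψ)={w : Ryw}. Then □ψ at y so ◇□ψ at x, so □◇ψ at x, so ◇ψ at z, giving w with Rzw and Ryw.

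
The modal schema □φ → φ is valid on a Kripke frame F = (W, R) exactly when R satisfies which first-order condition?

Reflexivity

This schema is the T axiom.
Its frame correspondent is reflexivity — ∀x Rxx.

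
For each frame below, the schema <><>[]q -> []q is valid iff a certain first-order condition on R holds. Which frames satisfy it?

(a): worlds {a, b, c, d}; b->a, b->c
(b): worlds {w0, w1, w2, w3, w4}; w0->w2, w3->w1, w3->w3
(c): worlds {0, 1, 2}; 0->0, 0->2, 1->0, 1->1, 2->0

Frame correspondent (Sahlqvist): forall x forall y forall z ((x R^2 y & xRz) -> exists w (yRw & z = w)) — i.e. a generalized confluence (Geach) condition.
(a): satisfies the condition.
(b): fails — w3R²w1, w3Rw1 but no w with w1Rw and w1=w.
(c): fails — 0R²2, 0R2 but no w with 2Rw and 2=w.
Valid on: (a).

(a)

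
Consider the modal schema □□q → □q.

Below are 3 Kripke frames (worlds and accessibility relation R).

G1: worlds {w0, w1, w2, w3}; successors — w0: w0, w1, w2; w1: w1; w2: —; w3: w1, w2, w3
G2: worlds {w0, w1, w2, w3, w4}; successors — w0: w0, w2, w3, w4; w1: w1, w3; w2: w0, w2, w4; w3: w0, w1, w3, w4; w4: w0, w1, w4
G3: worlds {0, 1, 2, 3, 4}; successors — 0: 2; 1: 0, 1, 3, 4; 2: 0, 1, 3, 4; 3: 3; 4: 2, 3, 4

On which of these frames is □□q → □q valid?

This is the axiom for density; its first-order frame correspondent is ∀x ∀y (Rxy → ∃z (Rxz ∧ Rzy)).
G1: condition met.
G2: condition met.
G3: fails — R02 but no z with R0z and Rz2.
Valid on: G1, G2.

G1, G2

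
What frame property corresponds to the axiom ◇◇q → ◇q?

transitivity

This schema is equivalent to the 4 axiom □q → □□q.
It corresponds to transitivity: ∀x ∀y ∀z (Rxy ∧ Ryz → Rxz).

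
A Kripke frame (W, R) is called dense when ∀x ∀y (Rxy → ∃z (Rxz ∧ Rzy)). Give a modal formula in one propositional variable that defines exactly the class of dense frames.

The condition is density. The C4 schema □□p → □p defines it.
Suppose □□p→□p is valid. Take Rxy and set V(p)={w : xR²w}. Then □□p at x, so □p at x, so p at y, i.e. ∃z(Rxz∧Rzy).

□□p → □p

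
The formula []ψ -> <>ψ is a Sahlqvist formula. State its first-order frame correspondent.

Suppose □ψ→◇ψ is valid. At any x set V(ψ)=W. Then □ψ at x, so ◇ψ at x, so x has a successor.
Conversely, any frame satisfying forall x exists y Rxy validates the schema.
So the correspondent is seriality.

seriality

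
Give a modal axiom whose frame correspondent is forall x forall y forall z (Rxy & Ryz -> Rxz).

The condition is transitivity. The 4 schema □r → □□r defines it.
Suppose □r→□□r is valid. Take Rxy, Ryz and set V(r)={w : Rxw}. Then □r at x, so □□r at x, so □r at y, so r at z, i.e. Rxz.

□r → □□r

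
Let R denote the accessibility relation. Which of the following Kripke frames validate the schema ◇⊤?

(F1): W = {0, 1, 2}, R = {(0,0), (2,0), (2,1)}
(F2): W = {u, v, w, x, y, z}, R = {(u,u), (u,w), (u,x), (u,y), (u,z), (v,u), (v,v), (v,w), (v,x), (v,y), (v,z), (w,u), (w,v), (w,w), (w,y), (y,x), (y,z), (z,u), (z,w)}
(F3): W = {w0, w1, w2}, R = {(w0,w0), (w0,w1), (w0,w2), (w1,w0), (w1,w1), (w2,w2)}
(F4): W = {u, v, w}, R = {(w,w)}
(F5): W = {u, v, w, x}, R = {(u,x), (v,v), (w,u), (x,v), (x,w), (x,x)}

(F3), (F5)

Frame correspondent (Sahlqvist): ∀x ∃y Rxy — i.e. seriality.
(F1): fails — world 1 has no successor.
(F2): fails — world x has no successor.
(F3): condition met.
(F4): fails — world u has no successor.
(F5): condition met.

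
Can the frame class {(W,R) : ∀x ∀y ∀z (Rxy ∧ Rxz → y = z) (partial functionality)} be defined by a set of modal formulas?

This is a Sahlqvist condition; the CD axiom ◇p → □p defines it.

Yes, by ◇p → □p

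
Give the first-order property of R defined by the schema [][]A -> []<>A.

forall x forall z (xRz -> exists w (x R^2 w & zRw))

This is a Sahlqvist (Geach-type) schema ◇^0□^2A → □^1◇^1A.
Minimal-valuation argument: fix x; take any y with xR^0y and any z with xR^1z. Set V(A) to the set of worlds R-reachable from y in exactly 2 steps. Then □^2A holds at y, so the antecedent holds at x; validity forces ◇^1A at z, giving a w with zR^1w and yR^2w.
First-order correspondent: forall x forall z (xRz -> exists w (x R^2 w & zRw)).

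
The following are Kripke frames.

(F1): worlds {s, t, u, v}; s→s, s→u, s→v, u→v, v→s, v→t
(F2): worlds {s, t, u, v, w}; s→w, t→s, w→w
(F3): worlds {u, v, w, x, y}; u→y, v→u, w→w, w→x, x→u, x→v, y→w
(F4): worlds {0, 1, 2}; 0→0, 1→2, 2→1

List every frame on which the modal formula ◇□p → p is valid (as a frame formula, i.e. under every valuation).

(F4)

This is the axiom for symmetry; its first-order frame correspondent is ∀x ∀y (Rxy → Ryx).
(F1): fails — Ruv but not Rvu.
(F2): fails — Rts but not Rst.
(F3): fails — Rwx but not Rxw.
(F4): satisfies the condition.
Valid on: (F4).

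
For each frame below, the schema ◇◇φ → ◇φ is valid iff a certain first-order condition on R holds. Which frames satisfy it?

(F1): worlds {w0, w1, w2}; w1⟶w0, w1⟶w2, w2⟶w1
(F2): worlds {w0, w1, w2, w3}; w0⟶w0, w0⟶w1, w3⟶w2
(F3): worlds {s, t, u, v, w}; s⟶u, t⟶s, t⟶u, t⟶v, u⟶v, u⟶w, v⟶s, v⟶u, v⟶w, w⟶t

(F2)

This is the axiom for transitivity; its first-order frame correspondent is ∀x ∀y ∀z (Rxy ∧ Ryz → Rxz).
(F1): fails — Rw1w2 and Rw2w1 but not Rw1w1.
(F2): holds.
(F3): fails — Ruv and Rvu but not Ruu.
Valid on: (F2).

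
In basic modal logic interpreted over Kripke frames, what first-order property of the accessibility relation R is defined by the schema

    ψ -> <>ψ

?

Reflexivity

This schema is equivalent to the T axiom □ψ → ψ.
It corresponds to reflexivity: forall x Rxx.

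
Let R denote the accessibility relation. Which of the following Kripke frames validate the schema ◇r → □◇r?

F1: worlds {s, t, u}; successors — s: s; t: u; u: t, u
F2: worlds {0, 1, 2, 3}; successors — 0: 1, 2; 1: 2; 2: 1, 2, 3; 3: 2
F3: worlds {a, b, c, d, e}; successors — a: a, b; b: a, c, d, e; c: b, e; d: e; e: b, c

none

The schema corresponds to the Euclidean property: ∀x ∀y ∀z (Rxy ∧ Rxz → Ryz).
F1: fails — Rut and Rut but not Rtt.
F2: fails — R01 and R01 but not R11.
F3: fails — Rab and Rab but not Rbb.
Valid on no frame.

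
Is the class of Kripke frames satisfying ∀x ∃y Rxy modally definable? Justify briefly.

Yes, by □r → ◇r

The condition is seriality. A defining modal formula is □r → ◇r.
Suppose □r→◇r is valid. At any x set V(r)=W. Then □r at x, so ◇r at x, so x has a successor.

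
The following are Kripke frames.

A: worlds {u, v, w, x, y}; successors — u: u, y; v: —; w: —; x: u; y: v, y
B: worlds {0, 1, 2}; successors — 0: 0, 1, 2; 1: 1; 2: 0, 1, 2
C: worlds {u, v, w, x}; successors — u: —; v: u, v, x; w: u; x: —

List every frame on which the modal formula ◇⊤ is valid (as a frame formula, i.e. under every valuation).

This is the axiom for seriality; its first-order frame correspondent is ∀x ∃y Rxy.
A: fails — world v has no successor.
B: ✓.
C: fails — world u has no successor.
Valid on: B.

B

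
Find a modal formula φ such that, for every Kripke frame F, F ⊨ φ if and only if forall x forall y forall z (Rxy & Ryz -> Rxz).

□s → □□s

The condition is transitivity. The 4 schema □s → □□s defines it.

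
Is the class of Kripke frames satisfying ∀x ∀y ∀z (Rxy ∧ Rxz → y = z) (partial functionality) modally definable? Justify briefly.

This is a Sahlqvist condition; the CD axiom ◇p → □p defines it.
Suppose ◇p→□p is valid. Take Rxy, Rxz and set V(p)={y}. Then ◇p at x, so □p at x, so p at z, i.e. z=y.

Definable; ◇p → □p defines it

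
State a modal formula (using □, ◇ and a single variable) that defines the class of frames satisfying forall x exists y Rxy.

A defining formula is □ψ → ◇ψ (the D axiom).
Suppose □ψ→◇ψ is valid. At any x set V(ψ)=W. Then □ψ at x, so ◇ψ at x, so x has a successor.

□ψ → ◇ψ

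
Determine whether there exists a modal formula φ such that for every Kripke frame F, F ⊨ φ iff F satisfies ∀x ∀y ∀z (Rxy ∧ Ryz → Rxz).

The condition is transitivity. A defining modal formula is □r → □□r.
Suppose □r→□□r is valid. Take Rxy, Ryz and set V(r)={w : Rxw}. Then □r at x, so □□r at x, so □r at y, so r at z, i.e. Rxz.

Yes, by □r → □□r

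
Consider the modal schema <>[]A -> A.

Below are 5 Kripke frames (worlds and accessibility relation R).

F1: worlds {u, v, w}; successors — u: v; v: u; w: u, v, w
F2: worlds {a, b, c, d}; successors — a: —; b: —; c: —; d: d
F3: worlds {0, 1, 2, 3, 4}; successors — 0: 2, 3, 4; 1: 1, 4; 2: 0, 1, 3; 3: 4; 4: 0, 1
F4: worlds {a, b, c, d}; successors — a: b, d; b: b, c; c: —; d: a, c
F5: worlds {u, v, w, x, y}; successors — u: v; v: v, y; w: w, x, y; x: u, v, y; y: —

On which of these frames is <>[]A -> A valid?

This is the axiom for symmetry; its first-order frame correspondent is forall x forall y (Rxy -> Ryx).
F1: fails — Rwu but not Ruw.
F2: satisfies the condition.
F3: fails — R34 but not R43.
F4: fails — Rbc but not Rcb.
F5: fails — Ruv but not Rvu.
Valid on: F2.

F2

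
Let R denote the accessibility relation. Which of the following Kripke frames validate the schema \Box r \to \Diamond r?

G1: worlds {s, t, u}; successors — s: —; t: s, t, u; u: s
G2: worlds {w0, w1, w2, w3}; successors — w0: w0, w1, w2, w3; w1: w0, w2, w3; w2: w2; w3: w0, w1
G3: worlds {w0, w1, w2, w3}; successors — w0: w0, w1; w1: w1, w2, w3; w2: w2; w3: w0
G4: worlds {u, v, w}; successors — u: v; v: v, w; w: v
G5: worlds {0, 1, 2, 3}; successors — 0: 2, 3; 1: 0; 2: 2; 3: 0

The schema corresponds to seriality: \forall x \exists y Rxy.
G1: fails — world s has no successor.
G2: satisfies the condition.
G3: satisfies the condition.
G4: satisfies the condition.
G5: satisfies the condition.

G2, G3, G4, G5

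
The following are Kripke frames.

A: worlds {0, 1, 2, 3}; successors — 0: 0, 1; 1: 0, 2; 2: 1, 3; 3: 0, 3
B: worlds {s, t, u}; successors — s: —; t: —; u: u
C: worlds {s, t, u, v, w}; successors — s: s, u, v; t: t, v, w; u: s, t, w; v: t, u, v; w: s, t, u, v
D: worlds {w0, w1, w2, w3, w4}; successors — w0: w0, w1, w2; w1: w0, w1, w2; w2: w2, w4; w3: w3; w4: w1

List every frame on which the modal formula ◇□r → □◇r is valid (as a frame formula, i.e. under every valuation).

A, B, C

Frame correspondent (Sahlqvist): ∀x ∀y ∀z (Rxy ∧ Rxz → ∃w (Ryw ∧ Rzw)) — i.e. convergence.
A: holds.
B: holds.
C: holds.
D: fails — Rw2w4 and Rw2w2 but w4 and w2 have no common successor.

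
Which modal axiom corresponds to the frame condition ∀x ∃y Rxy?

□s → ◇s

This is seriality; the standard corresponding axiom is D: □s → ◇s.
Suppose □s→◇s is valid. At any x set V(s)=W. Then □s at x, so ◇s at x, so x has a successor.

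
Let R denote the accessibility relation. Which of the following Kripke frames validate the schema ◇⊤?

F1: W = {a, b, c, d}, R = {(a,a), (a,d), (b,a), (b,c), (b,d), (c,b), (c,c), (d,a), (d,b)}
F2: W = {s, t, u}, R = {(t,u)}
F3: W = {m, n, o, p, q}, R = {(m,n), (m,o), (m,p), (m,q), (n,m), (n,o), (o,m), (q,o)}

This is the axiom for seriality; its first-order frame correspondent is ∀x ∃y Rxy.
F1: holds.
F2: fails — world s has no successor.
F3: fails — world p has no successor.
Valid on: F1.

F1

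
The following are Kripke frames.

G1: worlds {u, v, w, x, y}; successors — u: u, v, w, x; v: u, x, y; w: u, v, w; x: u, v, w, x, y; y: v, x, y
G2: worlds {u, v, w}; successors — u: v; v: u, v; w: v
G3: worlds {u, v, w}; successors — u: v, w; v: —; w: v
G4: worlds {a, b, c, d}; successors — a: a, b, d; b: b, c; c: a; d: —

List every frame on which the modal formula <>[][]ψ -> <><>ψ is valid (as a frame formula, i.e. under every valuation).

The schema corresponds to a generalized confluence (Geach) condition: forall x forall y (xRy -> exists w (y R^2 w & x R^2 w)).
G1: satisfies the condition.
G2: satisfies the condition.
G3: fails — uRv but no t with vR²t and uR²t.
G4: fails — aRd but no w with dR²w and aR²w.
Valid on: G1, G2.

G1, G2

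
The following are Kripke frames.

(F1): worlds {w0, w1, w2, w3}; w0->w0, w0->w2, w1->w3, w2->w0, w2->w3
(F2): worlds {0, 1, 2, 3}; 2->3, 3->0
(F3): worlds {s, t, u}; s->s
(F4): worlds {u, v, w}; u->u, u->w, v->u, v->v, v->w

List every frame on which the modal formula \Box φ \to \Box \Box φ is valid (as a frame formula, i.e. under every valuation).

(F3), (F4)

The schema corresponds to transitivity: \forall x \forall y \forall z (Rxy \wedge Ryz \to Rxz).
(F1): fails — Rw0w2 and Rw2w3 but not Rw0w3.
(F2): fails — R23 and R30 but not R20.
(F3): condition met.
(F4): condition met.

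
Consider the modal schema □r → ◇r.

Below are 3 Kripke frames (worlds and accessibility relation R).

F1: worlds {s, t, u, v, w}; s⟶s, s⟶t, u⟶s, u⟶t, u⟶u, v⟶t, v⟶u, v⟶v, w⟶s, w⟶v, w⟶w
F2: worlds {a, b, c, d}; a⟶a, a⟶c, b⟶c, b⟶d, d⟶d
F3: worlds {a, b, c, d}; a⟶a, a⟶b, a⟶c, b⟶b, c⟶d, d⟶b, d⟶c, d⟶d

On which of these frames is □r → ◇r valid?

This is the axiom for seriality; its first-order frame correspondent is ∀x ∃y Rxy.
F1: fails — world t has no successor.
F2: fails — world c has no successor.
F3: ✓.
Valid on: F3.

F3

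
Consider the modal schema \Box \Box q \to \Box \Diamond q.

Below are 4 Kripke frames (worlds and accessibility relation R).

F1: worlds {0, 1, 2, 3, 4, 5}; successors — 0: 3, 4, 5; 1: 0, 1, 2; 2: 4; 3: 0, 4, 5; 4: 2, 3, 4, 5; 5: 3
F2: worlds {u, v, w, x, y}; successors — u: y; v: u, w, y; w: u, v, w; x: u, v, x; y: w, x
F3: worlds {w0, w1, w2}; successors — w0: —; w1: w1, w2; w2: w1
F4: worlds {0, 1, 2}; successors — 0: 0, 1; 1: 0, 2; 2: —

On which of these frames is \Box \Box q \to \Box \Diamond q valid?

F1, F2, F3

This is the axiom for a generalized confluence (Geach) condition; its first-order frame correspondent is \forall x \forall z (xRz \to \exists w (x R^2 w \wedge zRw)).
F1: condition met.
F2: condition met.
F3: condition met.
F4: fails — 1R2 but no w with 1R²w and 2Rw.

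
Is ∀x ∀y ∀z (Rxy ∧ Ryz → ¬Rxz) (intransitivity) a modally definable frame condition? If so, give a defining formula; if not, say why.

Any modally definable frame class is closed under surjective bounded morphisms.
The 5-cycle (worlds w0,w1,w2,w3,w4 with w0→w1→w2→w3→w4→w0) is intransitive. Mapping every world to a single reflexive point • is a surjective bounded morphism; the reflexive point is not intransitive (R••∧R•• but R••).
Hence intransitivity is not modally definable.

Not modally definable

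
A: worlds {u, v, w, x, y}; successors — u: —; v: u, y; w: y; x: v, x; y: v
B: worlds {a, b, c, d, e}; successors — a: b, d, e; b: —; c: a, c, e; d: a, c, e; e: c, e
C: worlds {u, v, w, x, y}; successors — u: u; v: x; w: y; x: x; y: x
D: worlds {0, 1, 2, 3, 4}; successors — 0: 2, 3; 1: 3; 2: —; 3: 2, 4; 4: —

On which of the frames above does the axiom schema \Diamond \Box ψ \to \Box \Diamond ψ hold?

The schema corresponds to convergence: \forall x \forall y \forall z (Rxy \wedge Rxz \to \exists w (Ryw \wedge Rzw)).
A: fails — Rvu and Rvu but u and u have no common successor.
B: fails — Rab and Rab but b and b have no common successor.
C: holds.
D: fails — R02 and R02 but 2 and 2 have no common successor.

C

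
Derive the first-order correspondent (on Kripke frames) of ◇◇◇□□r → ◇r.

This is a Sahlqvist (Geach-type) schema ◇^3□^2r → □^0◇^1r.
Minimal-valuation argument: fix x; take any y with xR^3y and any z with xR^0z. Set V(r) to the set of worlds R-reachable from y in exactly 2 steps. Then □^2r holds at y, so the antecedent holds at x; validity forces ◇^1r at z, giving a w with zR^1w and yR^2w.
First-order correspondent: ∀x ∀y (xR³y → ∃w (yR²w ∧ xRw)).

∀x ∀y (xR³y → ∃w (yR²w ∧ xRw))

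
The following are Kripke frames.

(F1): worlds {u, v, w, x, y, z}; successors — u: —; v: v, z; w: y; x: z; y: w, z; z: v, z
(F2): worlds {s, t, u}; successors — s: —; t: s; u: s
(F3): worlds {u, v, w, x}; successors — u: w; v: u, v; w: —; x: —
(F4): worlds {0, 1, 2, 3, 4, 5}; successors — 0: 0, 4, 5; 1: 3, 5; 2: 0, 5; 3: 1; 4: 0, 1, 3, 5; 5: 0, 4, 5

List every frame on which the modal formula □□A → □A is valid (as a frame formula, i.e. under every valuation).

none

The schema corresponds to density: ∀x ∀y (Rxy → ∃z (Rxz ∧ Rzy)).
(F1): fails — Rwy but no t with Rwt and Rty.
(F2): fails — Rus but no z with Ruz and Rzs.
(F3): fails — Ruw but no z with Ruz and Rzw.
(F4): fails — R31 but no z with R3z and Rz1.
Valid on no frame.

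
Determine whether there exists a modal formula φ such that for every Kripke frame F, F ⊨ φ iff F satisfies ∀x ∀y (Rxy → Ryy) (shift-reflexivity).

The condition is shift-reflexivity. A defining modal formula is □(□r → r).
Suppose □(□r→r) is valid. Take Rxy and set V(r)={w : Ryw}. Then at y, □r holds; since □(□r→r) at x, □r→r at y, so r at y, i.e. Ryy.

Yes, by □(□r → r)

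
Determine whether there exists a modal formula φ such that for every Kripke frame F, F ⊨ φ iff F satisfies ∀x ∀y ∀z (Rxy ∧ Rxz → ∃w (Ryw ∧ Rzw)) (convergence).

This is a Sahlqvist condition; the .2 axiom ◇□p → □◇p defines it.
Suppose ◇□p→□◇p is valid. Take Rxy, Rxz and set V(p)={w : Ryw}. Then □p at y so ◇□p at x, so □◇p at x, so ◇p at z, giving w with Rzw and Ryw.

Yes — defined by ◇□p → □◇p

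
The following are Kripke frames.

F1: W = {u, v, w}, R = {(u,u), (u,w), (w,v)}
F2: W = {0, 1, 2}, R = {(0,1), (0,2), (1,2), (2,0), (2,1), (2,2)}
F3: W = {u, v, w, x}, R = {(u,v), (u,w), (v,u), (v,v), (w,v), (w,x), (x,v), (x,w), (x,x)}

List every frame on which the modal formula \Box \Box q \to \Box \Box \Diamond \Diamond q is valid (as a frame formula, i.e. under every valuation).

This is the axiom for a generalized confluence (Geach) condition; its first-order frame correspondent is \forall x \forall z (x R^2 z \to \exists w (x R^2 w \wedge z R^2 w)).
F1: fails — uR²v but no t with uR²t and vR²t.
F2: ✓.
F3: ✓.
Valid on: F2, F3.

F2, F3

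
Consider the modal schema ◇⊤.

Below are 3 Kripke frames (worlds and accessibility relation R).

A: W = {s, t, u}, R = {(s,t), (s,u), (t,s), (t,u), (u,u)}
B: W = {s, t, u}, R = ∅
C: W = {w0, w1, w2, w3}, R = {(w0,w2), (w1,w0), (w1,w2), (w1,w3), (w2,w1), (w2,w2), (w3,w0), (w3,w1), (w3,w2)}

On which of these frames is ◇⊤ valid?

This is the axiom for seriality; its first-order frame correspondent is ∀x ∃y Rxy.
A: satisfies the condition.
B: fails — world s has no successor.
C: satisfies the condition.

A, C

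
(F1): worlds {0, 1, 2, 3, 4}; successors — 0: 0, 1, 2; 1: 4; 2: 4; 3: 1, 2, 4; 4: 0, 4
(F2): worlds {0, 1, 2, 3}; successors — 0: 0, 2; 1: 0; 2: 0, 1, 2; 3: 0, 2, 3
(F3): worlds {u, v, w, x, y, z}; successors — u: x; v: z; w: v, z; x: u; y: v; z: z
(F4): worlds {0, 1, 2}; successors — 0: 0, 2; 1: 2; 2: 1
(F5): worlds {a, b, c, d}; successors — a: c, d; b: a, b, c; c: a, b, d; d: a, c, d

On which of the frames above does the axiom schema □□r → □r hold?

Frame correspondent (Sahlqvist): ∀x ∀y (Rxy → ∃z (Rxz ∧ Rzy)) — i.e. density.
(F1): fails — R32 but no z with R3z and Rz2.
(F2): condition met.
(F3): fails — Rxu but no t with Rxt and Rtu.
(F4): fails — R12 but no z with R1z and Rz2.
(F5): condition met.

(F2), (F5)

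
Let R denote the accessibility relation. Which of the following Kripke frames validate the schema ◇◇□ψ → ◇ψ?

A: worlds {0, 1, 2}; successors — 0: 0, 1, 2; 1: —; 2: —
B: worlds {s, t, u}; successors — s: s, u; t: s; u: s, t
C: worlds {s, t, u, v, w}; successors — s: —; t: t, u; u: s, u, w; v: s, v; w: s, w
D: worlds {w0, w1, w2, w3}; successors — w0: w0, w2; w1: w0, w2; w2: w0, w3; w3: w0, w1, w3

This is the axiom for a generalized confluence (Geach) condition; its first-order frame correspondent is ∀x ∀y (xR²y → ∃w (yRw ∧ xRw)).
A: fails — 0R²1 but no w with 1Rw and 0Rw.
B: condition met.
C: fails — tR²s but no w* with sRw* and tRw*.
D: condition met.

B, D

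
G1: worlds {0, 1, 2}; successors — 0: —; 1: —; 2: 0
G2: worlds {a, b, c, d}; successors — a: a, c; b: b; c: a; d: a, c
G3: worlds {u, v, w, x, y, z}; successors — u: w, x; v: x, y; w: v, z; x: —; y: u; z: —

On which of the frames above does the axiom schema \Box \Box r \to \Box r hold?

G2

This is the axiom for density; its first-order frame correspondent is \forall x \forall y (Rxy \to \exists z (Rxz \wedge Rzy)).
G1: fails — R20 but no z with R2z and Rz0.
G2: satisfies the condition.
G3: fails — Ruw but no t with Rut and Rtw.
Valid on: G2.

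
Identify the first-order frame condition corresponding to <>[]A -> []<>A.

Suppose ◇□A→□◇A is valid. Take Rxy, Rxz and set V(A)={w : Ryw}. Then □A at y so ◇□A at x, so □◇A at x, so ◇A at z, giving w with Rzw and Ryw.

Convergence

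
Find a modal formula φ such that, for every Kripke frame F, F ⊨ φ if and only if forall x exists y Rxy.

The condition is seriality. The D schema □p → ◇p defines it.
Suppose □p→◇p is valid. At any x set V(p)=W. Then □p at x, so ◇p at x, so x has a successor.

□p → ◇p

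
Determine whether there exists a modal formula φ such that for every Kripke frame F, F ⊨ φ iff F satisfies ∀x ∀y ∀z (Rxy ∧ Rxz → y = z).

The condition is partial functionality. A defining modal formula is ◇q → □q.
Suppose ◇q→□q is valid. Take Rxy, Rxz and set V(q)={y}. Then ◇q at x, so □q at x, so q at z, i.e. z=y.

Yes — defined by ◇q → □q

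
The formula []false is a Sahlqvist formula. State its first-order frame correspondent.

□⊥ is valid iff no world has any successor (otherwise □⊥ fails at any world with one).

emptiness of R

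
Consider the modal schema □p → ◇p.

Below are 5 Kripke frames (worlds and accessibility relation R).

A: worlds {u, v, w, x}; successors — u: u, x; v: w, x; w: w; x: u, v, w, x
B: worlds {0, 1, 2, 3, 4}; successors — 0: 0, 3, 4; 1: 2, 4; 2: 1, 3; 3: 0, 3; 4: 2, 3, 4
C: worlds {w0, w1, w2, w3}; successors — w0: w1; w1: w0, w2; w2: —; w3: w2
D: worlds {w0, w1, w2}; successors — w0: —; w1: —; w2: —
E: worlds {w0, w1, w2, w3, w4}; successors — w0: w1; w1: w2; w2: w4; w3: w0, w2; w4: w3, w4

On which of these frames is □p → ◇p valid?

A, B, E

The schema corresponds to seriality: ∀x ∃y Rxy.
A: ✓.
B: ✓.
C: fails — world w2 has no successor.
D: fails — world w0 has no successor.
E: ✓.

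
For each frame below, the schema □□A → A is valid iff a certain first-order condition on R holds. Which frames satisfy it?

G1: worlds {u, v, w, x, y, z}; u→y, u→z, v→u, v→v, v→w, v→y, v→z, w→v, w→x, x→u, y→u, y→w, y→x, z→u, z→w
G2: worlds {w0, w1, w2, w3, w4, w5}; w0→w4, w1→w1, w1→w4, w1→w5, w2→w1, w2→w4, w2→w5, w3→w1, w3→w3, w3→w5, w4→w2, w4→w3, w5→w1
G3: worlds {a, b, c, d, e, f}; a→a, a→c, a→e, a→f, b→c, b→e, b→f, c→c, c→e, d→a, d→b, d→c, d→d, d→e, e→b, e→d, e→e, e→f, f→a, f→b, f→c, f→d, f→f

The schema corresponds to a generalized confluence (Geach) condition: ∀x ∃w (xR²w ∧ x = w).
G1: fails — at x but no t with xR²t and x=t.
G2: fails — at w0 but no w with w0R²w and w0=w.
G3: condition met.
Valid on: G3.

G3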